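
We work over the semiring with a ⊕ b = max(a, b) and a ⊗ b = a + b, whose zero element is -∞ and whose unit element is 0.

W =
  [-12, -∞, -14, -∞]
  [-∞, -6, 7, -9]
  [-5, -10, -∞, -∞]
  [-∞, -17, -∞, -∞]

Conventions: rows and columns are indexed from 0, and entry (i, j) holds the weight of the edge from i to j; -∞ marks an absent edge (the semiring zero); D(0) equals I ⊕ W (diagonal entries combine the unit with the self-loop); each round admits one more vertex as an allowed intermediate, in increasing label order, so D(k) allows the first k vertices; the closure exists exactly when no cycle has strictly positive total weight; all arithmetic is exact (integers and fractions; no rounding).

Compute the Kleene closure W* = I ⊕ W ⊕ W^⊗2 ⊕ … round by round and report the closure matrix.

D(0):
  [0, -∞, -14, -∞]
  [-∞, 0, 7, -9]
  [-5, -10, 0, -∞]
  [-∞, -17, -∞, 0]
D(1):
  [0, -∞, -14, -∞]
  [-∞, 0, 7, -9]
  [-5, -10, 0, -∞]
  [-∞, -17, -∞, 0]
D(2):
  [0, -∞, -14, -∞]
  [-∞, 0, 7, -9]
  [-5, -10, 0, -19]
  [-∞, -17, -10, 0]
D(3):
  [0, -24, -14, -33]
  [2, 0, 7, -9]
  [-5, -10, 0, -19]
  [-15, -17, -10, 0]
D(4):
  [0, -24, -14, -33]
  [2, 0, 7, -9]
  [-5, -10, 0, -19]
  [-15, -17, -10, 0]
Answer: W* = [[0, -24, -14, -33], [2, 0, 7, -9], [-5, -10, 0, -19], [-15, -17, -10, 0]]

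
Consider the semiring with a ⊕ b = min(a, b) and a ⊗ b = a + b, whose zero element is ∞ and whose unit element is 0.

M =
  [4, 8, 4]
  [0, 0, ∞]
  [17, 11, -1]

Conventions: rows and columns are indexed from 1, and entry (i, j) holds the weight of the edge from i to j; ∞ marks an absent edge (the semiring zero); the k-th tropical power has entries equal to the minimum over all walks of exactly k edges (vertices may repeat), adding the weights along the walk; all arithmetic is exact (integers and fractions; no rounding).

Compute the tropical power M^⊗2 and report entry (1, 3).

M^⊗2:
  [8, 8, 3]
  [0, 0, 4]
  [11, 10, -2]
Key observation: the optimum is the walk 1->3->3, with weight 4 + (-1) = 3.
Optimal value attained by: walk 1->3->3.
Answer: (M^⊗2)[1][3] = 3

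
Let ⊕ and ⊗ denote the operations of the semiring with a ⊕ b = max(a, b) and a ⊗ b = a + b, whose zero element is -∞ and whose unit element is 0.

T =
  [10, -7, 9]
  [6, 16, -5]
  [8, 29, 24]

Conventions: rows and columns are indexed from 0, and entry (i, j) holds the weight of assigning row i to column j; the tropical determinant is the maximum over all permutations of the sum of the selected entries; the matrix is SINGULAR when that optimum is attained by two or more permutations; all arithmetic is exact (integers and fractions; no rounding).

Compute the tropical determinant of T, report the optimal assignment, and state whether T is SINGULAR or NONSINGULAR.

σ = (0, 1, 2): 10 + 16 + 24 = 50
σ = (0, 2, 1): 10 + (-5) + 29 = 34
σ = (1, 0, 2): (-7) + 6 + 24 = 23
σ = (1, 2, 0): (-7) + (-5) + 8 = -4
σ = (2, 0, 1): 9 + 6 + 29 = 44
σ = (2, 1, 0): 9 + 16 + 8 = 33
Optimal value attained by: σ = (0, 1, 2).
Answer: det⊕(T) = 50; verdict: NONSINGULAR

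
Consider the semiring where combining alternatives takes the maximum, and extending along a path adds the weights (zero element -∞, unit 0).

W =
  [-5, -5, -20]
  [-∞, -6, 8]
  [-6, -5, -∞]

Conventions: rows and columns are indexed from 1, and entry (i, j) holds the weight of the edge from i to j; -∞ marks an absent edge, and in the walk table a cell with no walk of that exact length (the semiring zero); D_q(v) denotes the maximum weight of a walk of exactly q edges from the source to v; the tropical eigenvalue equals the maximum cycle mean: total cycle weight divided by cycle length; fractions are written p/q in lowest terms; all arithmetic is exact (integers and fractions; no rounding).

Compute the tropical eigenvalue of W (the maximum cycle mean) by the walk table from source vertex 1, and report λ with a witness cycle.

q=0: [0, -∞, -∞]
q=1: [-5, -5, -20]
q=2: [-10, -10, 3]
q=3: [-3, -2, -2]
Optimal cycle mean attained by: cycle 2->3->2, total 8 + (-5), length 2.
Answer: λ = 3/2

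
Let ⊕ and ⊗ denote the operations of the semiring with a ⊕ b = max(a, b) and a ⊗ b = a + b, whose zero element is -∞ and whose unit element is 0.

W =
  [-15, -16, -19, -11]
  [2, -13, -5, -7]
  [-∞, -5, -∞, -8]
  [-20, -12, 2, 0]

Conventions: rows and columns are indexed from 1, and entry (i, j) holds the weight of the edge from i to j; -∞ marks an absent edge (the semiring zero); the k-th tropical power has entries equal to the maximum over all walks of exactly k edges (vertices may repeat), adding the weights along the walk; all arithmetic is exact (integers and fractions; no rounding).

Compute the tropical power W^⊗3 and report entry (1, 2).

W^⊗2:
  [-14, -23, -9, -11]
  [-11, -10, -5, -7]
  [-3, -18, -6, -8]
  [-10, -3, 2, 0]
W^⊗3:
  [-21, -14, -9, -11]
  [-8, -10, -5, -7]
  [-16, -11, -6, -8]
  [-1, -3, 2, 0]
Key observation: the optimum is the walk 1->4->3->2, with weight (-11) + 2 + (-5) = -14.
Optimal value attained by: walk 1->4->3->2.
Answer: (W^⊗3)[1][2] = -14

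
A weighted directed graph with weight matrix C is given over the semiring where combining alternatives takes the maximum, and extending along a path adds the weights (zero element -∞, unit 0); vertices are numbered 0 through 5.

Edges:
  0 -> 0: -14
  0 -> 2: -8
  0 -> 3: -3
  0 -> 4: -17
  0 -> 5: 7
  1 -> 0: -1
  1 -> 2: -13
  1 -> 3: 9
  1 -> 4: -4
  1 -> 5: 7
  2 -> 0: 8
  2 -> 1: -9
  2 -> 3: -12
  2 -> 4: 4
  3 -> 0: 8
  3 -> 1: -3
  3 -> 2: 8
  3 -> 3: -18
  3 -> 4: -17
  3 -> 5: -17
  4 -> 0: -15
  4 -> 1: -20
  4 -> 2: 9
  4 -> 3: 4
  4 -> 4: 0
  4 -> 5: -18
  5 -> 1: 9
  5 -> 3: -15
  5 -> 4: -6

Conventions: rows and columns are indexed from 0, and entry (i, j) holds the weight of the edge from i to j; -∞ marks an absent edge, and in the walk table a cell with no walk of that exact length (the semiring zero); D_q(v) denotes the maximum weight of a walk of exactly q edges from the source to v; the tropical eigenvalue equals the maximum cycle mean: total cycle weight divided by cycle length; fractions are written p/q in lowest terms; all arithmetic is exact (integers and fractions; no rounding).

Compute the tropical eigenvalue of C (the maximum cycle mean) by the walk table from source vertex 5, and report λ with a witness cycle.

q=0: [-∞, -∞, -∞, -∞, -∞, 0]
q=1: [-∞, 9, -∞, -15, -6, -∞]
q=2: [8, -18, 3, 18, 5, 16]
q=3: [26, 25, 26, 9, 10, 15]
q=4: [34, 24, 19, 34, 30, 33]
q=5: [42, 42, 42, 34, 30, 41]
q=6: [50, 50, 42, 51, 46, 49]
Optimal cycle mean attained by: cycle 0->5->1->3->0, total 7 + 9 + 9 + 8, length 4.
Answer: λ = 33/4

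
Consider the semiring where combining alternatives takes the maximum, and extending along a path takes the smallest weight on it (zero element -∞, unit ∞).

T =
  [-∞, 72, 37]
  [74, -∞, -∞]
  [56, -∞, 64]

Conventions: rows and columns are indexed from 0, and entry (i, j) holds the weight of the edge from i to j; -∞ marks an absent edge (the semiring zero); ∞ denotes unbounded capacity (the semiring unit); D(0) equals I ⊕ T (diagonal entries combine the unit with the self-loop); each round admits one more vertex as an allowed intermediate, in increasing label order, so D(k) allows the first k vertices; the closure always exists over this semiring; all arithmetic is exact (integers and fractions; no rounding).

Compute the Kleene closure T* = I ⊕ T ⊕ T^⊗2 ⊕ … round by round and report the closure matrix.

D(0):
  [∞, 72, 37]
  [74, ∞, -∞]
  [56, -∞, ∞]
D(1):
  [∞, 72, 37]
  [74, ∞, 37]
  [56, 56, ∞]
D(2):
  [∞, 72, 37]
  [74, ∞, 37]
  [56, 56, ∞]
D(3):
  [∞, 72, 37]
  [74, ∞, 37]
  [56, 56, ∞]
Answer: T* = [[∞, 72, 37], [74, ∞, 37], [56, 56, ∞]]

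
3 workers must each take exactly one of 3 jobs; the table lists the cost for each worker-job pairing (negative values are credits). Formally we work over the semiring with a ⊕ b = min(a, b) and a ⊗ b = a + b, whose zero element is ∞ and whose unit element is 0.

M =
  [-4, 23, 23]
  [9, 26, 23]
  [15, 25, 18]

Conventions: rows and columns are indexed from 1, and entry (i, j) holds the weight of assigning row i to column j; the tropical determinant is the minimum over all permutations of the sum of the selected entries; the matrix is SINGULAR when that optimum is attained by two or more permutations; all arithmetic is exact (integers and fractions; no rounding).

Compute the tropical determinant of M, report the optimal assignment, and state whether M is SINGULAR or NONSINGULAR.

σ = (1, 2, 3): (-4) + 26 + 18 = 40
σ = (1, 3, 2): (-4) + 23 + 25 = 44
σ = (2, 1, 3): 23 + 9 + 18 = 50
σ = (2, 3, 1): 23 + 23 + 15 = 61
σ = (3, 1, 2): 23 + 9 + 25 = 57
σ = (3, 2, 1): 23 + 26 + 15 = 64
Optimal value attained by: σ = (1, 2, 3).
Answer: det⊕(M) = 40; verdict: NONSINGULAR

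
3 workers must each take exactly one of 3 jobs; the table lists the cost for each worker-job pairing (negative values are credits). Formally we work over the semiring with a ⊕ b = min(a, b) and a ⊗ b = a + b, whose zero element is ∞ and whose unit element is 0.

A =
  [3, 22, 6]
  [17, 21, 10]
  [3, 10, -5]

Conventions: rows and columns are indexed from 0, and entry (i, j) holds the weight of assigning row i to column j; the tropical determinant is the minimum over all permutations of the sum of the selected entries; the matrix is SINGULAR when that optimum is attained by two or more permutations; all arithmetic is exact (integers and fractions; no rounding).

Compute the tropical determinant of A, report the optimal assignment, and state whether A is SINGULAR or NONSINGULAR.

σ = (0, 1, 2): 3 + 21 + (-5) = 19
σ = (0, 2, 1): 3 + 10 + 10 = 23
σ = (1, 0, 2): 22 + 17 + (-5) = 34
σ = (1, 2, 0): 22 + 10 + 3 = 35
σ = (2, 0, 1): 6 + 17 + 10 = 33
σ = (2, 1, 0): 6 + 21 + 3 = 30
Optimal value attained by: σ = (0, 1, 2).
Answer: det⊕(A) = 19; verdict: NONSINGULAR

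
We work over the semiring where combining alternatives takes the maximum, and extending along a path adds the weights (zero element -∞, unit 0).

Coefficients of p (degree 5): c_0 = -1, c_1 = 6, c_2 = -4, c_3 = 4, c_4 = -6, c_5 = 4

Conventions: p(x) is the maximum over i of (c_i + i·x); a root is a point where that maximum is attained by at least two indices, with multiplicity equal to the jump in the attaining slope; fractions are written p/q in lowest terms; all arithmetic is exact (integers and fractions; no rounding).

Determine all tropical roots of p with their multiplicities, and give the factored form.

hull edge (i=0, c=-1) to (i=1, c=6): slope 7, span 1
hull edge (i=1, c=6) to (i=5, c=4): slope -1/2, span 4
Factored form: p(x) = 4 ⊗ (x ⊕ (-7)) ⊗ (x ⊕ 1/2) ⊗ (x ⊕ 1/2) ⊗ (x ⊕ 1/2) ⊗ (x ⊕ 1/2)
Answer: roots = -7 (mult 1), 1/2 (mult 4)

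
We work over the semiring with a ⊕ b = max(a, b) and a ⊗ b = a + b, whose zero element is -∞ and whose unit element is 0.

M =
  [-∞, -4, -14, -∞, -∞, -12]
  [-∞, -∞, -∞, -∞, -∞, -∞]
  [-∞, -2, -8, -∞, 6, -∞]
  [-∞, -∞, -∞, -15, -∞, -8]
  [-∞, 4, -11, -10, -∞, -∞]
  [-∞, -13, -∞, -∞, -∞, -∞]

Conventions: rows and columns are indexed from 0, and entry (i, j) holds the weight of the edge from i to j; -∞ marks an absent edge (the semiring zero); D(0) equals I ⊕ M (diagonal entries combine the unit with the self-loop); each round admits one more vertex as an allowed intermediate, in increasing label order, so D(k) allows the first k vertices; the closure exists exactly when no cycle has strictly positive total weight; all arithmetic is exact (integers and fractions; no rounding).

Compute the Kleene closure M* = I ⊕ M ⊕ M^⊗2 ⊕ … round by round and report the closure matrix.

D(0):
  [0, -4, -14, -∞, -∞, -12]
  [-∞, 0, -∞, -∞, -∞, -∞]
  [-∞, -2, 0, -∞, 6, -∞]
  [-∞, -∞, -∞, 0, -∞, -8]
  [-∞, 4, -11, -10, 0, -∞]
  [-∞, -13, -∞, -∞, -∞, 0]
D(1):
  [0, -4, -14, -∞, -∞, -12]
  [-∞, 0, -∞, -∞, -∞, -∞]
  [-∞, -2, 0, -∞, 6, -∞]
  [-∞, -∞, -∞, 0, -∞, -8]
  [-∞, 4, -11, -10, 0, -∞]
  [-∞, -13, -∞, -∞, -∞, 0]
D(2):
  [0, -4, -14, -∞, -∞, -12]
  [-∞, 0, -∞, -∞, -∞, -∞]
  [-∞, -2, 0, -∞, 6, -∞]
  [-∞, -∞, -∞, 0, -∞, -8]
  [-∞, 4, -11, -10, 0, -∞]
  [-∞, -13, -∞, -∞, -∞, 0]
D(3):
  [0, -4, -14, -∞, -8, -12]
  [-∞, 0, -∞, -∞, -∞, -∞]
  [-∞, -2, 0, -∞, 6, -∞]
  [-∞, -∞, -∞, 0, -∞, -8]
  [-∞, 4, -11, -10, 0, -∞]
  [-∞, -13, -∞, -∞, -∞, 0]
D(4):
  [0, -4, -14, -∞, -8, -12]
  [-∞, 0, -∞, -∞, -∞, -∞]
  [-∞, -2, 0, -∞, 6, -∞]
  [-∞, -∞, -∞, 0, -∞, -8]
  [-∞, 4, -11, -10, 0, -18]
  [-∞, -13, -∞, -∞, -∞, 0]
D(5):
  [0, -4, -14, -18, -8, -12]
  [-∞, 0, -∞, -∞, -∞, -∞]
  [-∞, 10, 0, -4, 6, -12]
  [-∞, -∞, -∞, 0, -∞, -8]
  [-∞, 4, -11, -10, 0, -18]
  [-∞, -13, -∞, -∞, -∞, 0]
D(6):
  [0, -4, -14, -18, -8, -12]
  [-∞, 0, -∞, -∞, -∞, -∞]
  [-∞, 10, 0, -4, 6, -12]
  [-∞, -21, -∞, 0, -∞, -8]
  [-∞, 4, -11, -10, 0, -18]
  [-∞, -13, -∞, -∞, -∞, 0]
Answer: M* = [[0, -4, -14, -18, -8, -12], [-∞, 0, -∞, -∞, -∞, -∞], [-∞, 10, 0, -4, 6, -12], [-∞, -21, -∞, 0, -∞, -8], [-∞, 4, -11, -10, 0, -18], [-∞, -13, -∞, -∞, -∞, 0]]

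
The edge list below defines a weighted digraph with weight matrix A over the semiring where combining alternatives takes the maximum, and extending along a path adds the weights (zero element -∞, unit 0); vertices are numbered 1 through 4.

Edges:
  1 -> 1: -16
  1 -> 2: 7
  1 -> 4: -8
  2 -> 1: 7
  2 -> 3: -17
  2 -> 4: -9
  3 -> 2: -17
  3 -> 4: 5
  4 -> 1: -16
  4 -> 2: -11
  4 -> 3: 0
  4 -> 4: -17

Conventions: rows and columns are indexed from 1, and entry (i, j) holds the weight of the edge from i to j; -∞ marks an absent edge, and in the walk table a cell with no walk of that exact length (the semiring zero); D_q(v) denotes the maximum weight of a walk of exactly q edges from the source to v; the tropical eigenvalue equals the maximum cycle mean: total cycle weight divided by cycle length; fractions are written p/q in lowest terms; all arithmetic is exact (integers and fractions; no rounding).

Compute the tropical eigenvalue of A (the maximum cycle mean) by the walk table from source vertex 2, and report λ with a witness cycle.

q=0: [-∞, 0, -∞, -∞]
q=1: [7, -∞, -17, -9]
q=2: [-9, 14, -9, -1]
q=3: [21, -2, -1, 5]
q=4: [5, 28, 5, 13]
Optimal cycle mean attained by: cycle 1->2->1, total 7 + 7, length 2.
Answer: λ = 7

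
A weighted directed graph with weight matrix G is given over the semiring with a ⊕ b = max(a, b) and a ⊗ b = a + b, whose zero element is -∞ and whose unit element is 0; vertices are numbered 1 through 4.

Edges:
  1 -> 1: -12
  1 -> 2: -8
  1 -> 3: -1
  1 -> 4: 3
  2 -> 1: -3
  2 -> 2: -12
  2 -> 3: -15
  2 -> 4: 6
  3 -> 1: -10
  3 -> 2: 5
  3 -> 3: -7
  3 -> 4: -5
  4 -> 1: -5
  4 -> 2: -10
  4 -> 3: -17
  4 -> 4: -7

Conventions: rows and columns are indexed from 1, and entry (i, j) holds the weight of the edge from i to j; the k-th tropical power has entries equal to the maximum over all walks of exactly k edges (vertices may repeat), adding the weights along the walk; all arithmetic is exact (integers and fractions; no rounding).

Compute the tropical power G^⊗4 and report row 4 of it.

G^⊗2:
  [-2, 4, -8, -2]
  [1, -4, -4, 0]
  [2, -2, -10, 11]
  [-12, -12, -6, -2]
G^⊗3:
  [1, -3, -3, 10]
  [-5, 1, 0, 4]
  [6, 1, 1, 5]
  [-7, -1, -13, -6]
G^⊗4:
  [5, 2, 0, 4]
  [-1, 5, -6, 7]
  [0, 6, 5, 9]
  [-4, -8, -8, 5]
Answer: row 4 of G^⊗4 = [-4, -8, -8, 5]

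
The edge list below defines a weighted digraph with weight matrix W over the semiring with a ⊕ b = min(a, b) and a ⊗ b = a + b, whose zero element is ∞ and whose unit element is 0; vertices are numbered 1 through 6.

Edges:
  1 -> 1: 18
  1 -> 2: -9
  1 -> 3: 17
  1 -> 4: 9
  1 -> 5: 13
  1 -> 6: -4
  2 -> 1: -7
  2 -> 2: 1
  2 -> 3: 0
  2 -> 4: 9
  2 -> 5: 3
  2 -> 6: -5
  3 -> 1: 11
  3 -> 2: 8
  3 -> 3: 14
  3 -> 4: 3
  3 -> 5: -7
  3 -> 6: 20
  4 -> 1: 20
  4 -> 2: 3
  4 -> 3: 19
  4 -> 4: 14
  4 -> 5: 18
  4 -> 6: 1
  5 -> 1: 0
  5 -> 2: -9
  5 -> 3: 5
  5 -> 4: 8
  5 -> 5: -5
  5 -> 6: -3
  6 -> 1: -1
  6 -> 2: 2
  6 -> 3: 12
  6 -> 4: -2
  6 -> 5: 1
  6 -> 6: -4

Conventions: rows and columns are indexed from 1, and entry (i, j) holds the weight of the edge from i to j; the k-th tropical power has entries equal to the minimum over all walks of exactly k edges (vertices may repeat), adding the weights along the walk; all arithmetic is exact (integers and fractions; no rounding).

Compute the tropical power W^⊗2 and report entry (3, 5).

W^⊗2:
  [-16, -8, -9, -6, -6, -14]
  [-6, -16, 1, -7, -7, -11]
  [-7, -16, -2, 1, -12, -10]
  [-4, 3, 3, -1, 2, -3]
  [-16, -14, -9, -5, -10, -14]
  [-5, -10, 2, -6, -4, -8]
Key observation: the optimum is the walk 3->5->5, with weight (-7) + (-5) = -12.
Optimal value attained by: walk 3->5->5.
Answer: (W^⊗2)[3][5] = -12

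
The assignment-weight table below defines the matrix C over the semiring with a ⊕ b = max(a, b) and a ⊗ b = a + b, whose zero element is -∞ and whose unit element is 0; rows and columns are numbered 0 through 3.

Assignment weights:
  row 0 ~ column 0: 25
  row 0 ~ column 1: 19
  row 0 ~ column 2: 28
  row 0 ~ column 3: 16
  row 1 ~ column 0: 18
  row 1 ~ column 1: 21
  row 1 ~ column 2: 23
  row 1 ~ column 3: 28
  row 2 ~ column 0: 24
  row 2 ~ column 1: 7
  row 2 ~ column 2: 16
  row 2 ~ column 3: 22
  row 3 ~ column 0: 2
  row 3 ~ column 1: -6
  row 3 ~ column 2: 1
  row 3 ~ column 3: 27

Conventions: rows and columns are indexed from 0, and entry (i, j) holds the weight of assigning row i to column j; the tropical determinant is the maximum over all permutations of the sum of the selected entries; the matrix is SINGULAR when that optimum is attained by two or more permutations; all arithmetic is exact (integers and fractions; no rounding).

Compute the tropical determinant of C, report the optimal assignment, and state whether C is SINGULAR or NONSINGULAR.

σ = (0, 1, 2, 3): 25 + 21 + 16 + 27 = 89
σ = (0, 1, 3, 2): 25 + 21 + 22 + 1 = 69
σ = (0, 2, 1, 3): 25 + 23 + 7 + 27 = 82
σ = (0, 2, 3, 1): 25 + 23 + 22 + (-6) = 64
σ = (0, 3, 1, 2): 25 + 28 + 7 + 1 = 61
σ = (0, 3, 2, 1): 25 + 28 + 16 + (-6) = 63
σ = (1, 0, 2, 3): 19 + 18 + 16 + 27 = 80
σ = (1, 0, 3, 2): 19 + 18 + 22 + 1 = 60
σ = (1, 2, 0, 3): 19 + 23 + 24 + 27 = 93
σ = (1, 2, 3, 0): 19 + 23 + 22 + 2 = 66
σ = (1, 3, 0, 2): 19 + 28 + 24 + 1 = 72
σ = (1, 3, 2, 0): 19 + 28 + 16 + 2 = 65
σ = (2, 0, 1, 3): 28 + 18 + 7 + 27 = 80
σ = (2, 0, 3, 1): 28 + 18 + 22 + (-6) = 62
σ = (2, 1, 0, 3): 28 + 21 + 24 + 27 = 100
σ = (2, 1, 3, 0): 28 + 21 + 22 + 2 = 73
σ = (2, 3, 0, 1): 28 + 28 + 24 + (-6) = 74
σ = (2, 3, 1, 0): 28 + 28 + 7 + 2 = 65
σ = (3, 0, 1, 2): 16 + 18 + 7 + 1 = 42
σ = (3, 0, 2, 1): 16 + 18 + 16 + (-6) = 44
σ = (3, 1, 0, 2): 16 + 21 + 24 + 1 = 62
σ = (3, 1, 2, 0): 16 + 21 + 16 + 2 = 55
σ = (3, 2, 0, 1): 16 + 23 + 24 + (-6) = 57
σ = (3, 2, 1, 0): 16 + 23 + 7 + 2 = 48
Optimal value attained by: σ = (2, 1, 0, 3).
Answer: det⊕(C) = 100; verdict: NONSINGULAR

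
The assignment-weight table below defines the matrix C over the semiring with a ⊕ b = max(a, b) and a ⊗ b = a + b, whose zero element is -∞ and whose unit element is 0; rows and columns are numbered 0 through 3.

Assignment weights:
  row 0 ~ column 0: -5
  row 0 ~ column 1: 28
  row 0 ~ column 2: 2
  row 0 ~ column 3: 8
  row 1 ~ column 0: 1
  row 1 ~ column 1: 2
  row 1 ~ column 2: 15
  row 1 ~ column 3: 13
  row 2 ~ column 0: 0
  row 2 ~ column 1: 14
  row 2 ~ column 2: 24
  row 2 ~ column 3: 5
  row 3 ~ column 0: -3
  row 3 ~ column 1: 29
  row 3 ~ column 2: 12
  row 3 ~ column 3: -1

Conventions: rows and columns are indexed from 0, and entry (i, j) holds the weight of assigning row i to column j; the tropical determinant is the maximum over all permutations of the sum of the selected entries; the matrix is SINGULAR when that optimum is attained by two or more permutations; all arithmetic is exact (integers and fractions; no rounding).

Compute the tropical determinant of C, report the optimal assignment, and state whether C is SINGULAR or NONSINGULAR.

σ = (0, 1, 2, 3): (-5) + 2 + 24 + (-1) = 20
σ = (0, 1, 3, 2): (-5) + 2 + 5 + 12 = 14
σ = (0, 2, 1, 3): (-5) + 15 + 14 + (-1) = 23
σ = (0, 2, 3, 1): (-5) + 15 + 5 + 29 = 44
σ = (0, 3, 1, 2): (-5) + 13 + 14 + 12 = 34
σ = (0, 3, 2, 1): (-5) + 13 + 24 + 29 = 61
σ = (1, 0, 2, 3): 28 + 1 + 24 + (-1) = 52
σ = (1, 0, 3, 2): 28 + 1 + 5 + 12 = 46
σ = (1, 2, 0, 3): 28 + 15 + 0 + (-1) = 42
σ = (1, 2, 3, 0): 28 + 15 + 5 + (-3) = 45
σ = (1, 3, 0, 2): 28 + 13 + 0 + 12 = 53
σ = (1, 3, 2, 0): 28 + 13 + 24 + (-3) = 62
σ = (2, 0, 1, 3): 2 + 1 + 14 + (-1) = 16
σ = (2, 0, 3, 1): 2 + 1 + 5 + 29 = 37
σ = (2, 1, 0, 3): 2 + 2 + 0 + (-1) = 3
σ = (2, 1, 3, 0): 2 + 2 + 5 + (-3) = 6
σ = (2, 3, 0, 1): 2 + 13 + 0 + 29 = 44
σ = (2, 3, 1, 0): 2 + 13 + 14 + (-3) = 26
σ = (3, 0, 1, 2): 8 + 1 + 14 + 12 = 35
σ = (3, 0, 2, 1): 8 + 1 + 24 + 29 = 62
σ = (3, 1, 0, 2): 8 + 2 + 0 + 12 = 22
σ = (3, 1, 2, 0): 8 + 2 + 24 + (-3) = 31
σ = (3, 2, 0, 1): 8 + 15 + 0 + 29 = 52
σ = (3, 2, 1, 0): 8 + 15 + 14 + (-3) = 34
Optimal value attained by: σ = (1, 3, 2, 0).
Answer: det⊕(C) = 62; verdict: SINGULAR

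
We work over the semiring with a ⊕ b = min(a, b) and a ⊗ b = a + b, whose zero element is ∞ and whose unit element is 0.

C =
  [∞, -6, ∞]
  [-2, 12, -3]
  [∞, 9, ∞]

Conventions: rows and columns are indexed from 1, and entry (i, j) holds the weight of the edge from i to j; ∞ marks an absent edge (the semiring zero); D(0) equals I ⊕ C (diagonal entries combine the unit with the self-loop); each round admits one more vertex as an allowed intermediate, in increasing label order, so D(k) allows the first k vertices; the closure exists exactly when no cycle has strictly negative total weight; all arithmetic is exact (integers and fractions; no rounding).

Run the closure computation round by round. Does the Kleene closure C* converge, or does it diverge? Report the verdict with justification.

D(0):
  [0, -6, ∞]
  [-2, 0, -3]
  [∞, 9, 0]
Detection: at round 1, diagonal entry (2, 2) turns strictly negative.
Key observation: the cycle 2->1->2 has total weight (-2) + (-6), which is strictly negative.
Answer: DIVERGES — negative cycle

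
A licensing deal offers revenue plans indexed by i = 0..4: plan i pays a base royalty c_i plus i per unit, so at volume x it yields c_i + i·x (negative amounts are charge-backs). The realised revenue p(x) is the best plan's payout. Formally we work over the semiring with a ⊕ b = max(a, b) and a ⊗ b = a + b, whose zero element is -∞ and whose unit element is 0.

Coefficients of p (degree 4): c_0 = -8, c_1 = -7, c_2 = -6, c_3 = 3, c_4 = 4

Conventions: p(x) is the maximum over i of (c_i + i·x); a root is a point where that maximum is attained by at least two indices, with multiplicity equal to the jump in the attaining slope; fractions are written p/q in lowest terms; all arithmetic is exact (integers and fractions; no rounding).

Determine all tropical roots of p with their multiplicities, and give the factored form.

hull edge (i=0, c=-8) to (i=3, c=3): slope 11/3, span 3
hull edge (i=3, c=3) to (i=4, c=4): slope 1, span 1
Factored form: p(x) = 4 ⊗ (x ⊕ (-11/3)) ⊗ (x ⊕ (-11/3)) ⊗ (x ⊕ (-11/3)) ⊗ (x ⊕ (-1))
Answer: roots = -11/3 (mult 3), -1 (mult 1)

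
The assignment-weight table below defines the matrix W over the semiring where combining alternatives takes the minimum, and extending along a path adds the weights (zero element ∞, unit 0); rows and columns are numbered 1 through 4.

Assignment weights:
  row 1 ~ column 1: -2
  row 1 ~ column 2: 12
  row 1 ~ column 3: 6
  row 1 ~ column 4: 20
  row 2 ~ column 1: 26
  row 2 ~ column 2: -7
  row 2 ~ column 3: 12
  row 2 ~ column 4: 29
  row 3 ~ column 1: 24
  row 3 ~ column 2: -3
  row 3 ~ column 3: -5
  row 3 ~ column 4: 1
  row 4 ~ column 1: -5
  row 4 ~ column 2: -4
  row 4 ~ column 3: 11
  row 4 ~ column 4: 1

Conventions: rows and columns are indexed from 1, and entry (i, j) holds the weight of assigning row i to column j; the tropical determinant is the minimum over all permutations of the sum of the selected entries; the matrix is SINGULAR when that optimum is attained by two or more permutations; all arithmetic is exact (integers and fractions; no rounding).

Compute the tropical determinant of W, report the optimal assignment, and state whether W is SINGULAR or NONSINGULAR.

σ = (1, 2, 3, 4): (-2) + (-7) + (-5) + 1 = -13
σ = (1, 2, 4, 3): (-2) + (-7) + 1 + 11 = 3
σ = (1, 3, 2, 4): (-2) + 12 + (-3) + 1 = 8
σ = (1, 3, 4, 2): (-2) + 12 + 1 + (-4) = 7
σ = (1, 4, 2, 3): (-2) + 29 + (-3) + 11 = 35
σ = (1, 4, 3, 2): (-2) + 29 + (-5) + (-4) = 18
σ = (2, 1, 3, 4): 12 + 26 + (-5) + 1 = 34
σ = (2, 1, 4, 3): 12 + 26 + 1 + 11 = 50
σ = (2, 3, 1, 4): 12 + 12 + 24 + 1 = 49
σ = (2, 3, 4, 1): 12 + 12 + 1 + (-5) = 20
σ = (2, 4, 1, 3): 12 + 29 + 24 + 11 = 76
σ = (2, 4, 3, 1): 12 + 29 + (-5) + (-5) = 31
σ = (3, 1, 2, 4): 6 + 26 + (-3) + 1 = 30
σ = (3, 1, 4, 2): 6 + 26 + 1 + (-4) = 29
σ = (3, 2, 1, 4): 6 + (-7) + 24 + 1 = 24
σ = (3, 2, 4, 1): 6 + (-7) + 1 + (-5) = -5
σ = (3, 4, 1, 2): 6 + 29 + 24 + (-4) = 55
σ = (3, 4, 2, 1): 6 + 29 + (-3) + (-5) = 27
σ = (4, 1, 2, 3): 20 + 26 + (-3) + 11 = 54
σ = (4, 1, 3, 2): 20 + 26 + (-5) + (-4) = 37
σ = (4, 2, 1, 3): 20 + (-7) + 24 + 11 = 48
σ = (4, 2, 3, 1): 20 + (-7) + (-5) + (-5) = 3
σ = (4, 3, 1, 2): 20 + 12 + 24 + (-4) = 52
σ = (4, 3, 2, 1): 20 + 12 + (-3) + (-5) = 24
Optimal value attained by: σ = (1, 2, 3, 4).
Answer: det⊕(W) = -13; verdict: NONSINGULAR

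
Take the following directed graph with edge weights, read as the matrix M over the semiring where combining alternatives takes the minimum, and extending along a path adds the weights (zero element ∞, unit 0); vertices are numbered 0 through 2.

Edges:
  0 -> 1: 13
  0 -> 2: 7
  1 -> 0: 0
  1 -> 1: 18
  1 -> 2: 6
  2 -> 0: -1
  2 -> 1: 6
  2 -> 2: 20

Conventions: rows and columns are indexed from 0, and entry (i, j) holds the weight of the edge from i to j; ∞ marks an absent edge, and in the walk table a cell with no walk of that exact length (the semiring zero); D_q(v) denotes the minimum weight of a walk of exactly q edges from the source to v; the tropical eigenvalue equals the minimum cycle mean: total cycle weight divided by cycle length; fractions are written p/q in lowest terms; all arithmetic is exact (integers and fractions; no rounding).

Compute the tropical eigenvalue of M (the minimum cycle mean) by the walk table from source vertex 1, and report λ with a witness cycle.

q=0: [∞, 0, ∞]
q=1: [0, 18, 6]
q=2: [5, 12, 7]
q=3: [6, 13, 12]
Optimal cycle mean attained by: cycle 0->2->0, total 7 + (-1), length 2.
Answer: λ = 3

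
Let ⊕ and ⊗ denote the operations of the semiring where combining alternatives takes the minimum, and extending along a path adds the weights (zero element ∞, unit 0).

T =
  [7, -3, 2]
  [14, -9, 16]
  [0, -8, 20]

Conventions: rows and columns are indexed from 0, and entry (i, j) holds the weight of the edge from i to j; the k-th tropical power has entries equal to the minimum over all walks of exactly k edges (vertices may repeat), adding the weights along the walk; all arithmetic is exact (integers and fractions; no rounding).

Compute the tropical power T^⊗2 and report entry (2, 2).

T^⊗2:
  [2, -12, 9]
  [5, -18, 7]
  [6, -17, 2]
Key observation: the optimum is the walk 2->0->2, with weight 0 + 2 = 2.
Optimal value attained by: walk 2->0->2.
Answer: (T^⊗2)[2][2] = 2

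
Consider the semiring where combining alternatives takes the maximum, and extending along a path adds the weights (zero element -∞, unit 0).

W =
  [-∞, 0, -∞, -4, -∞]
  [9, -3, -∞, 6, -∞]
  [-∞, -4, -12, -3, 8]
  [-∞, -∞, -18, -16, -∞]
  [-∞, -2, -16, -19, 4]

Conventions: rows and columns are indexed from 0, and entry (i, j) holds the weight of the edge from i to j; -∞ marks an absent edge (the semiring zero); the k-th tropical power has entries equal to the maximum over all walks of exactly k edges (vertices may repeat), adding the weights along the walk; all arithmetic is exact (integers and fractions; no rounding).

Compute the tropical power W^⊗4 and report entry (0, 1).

W^⊗2:
  [9, -3, -22, 6, -∞]
  [6, 9, -12, 5, -∞]
  [5, 6, -8, 2, 12]
  [-∞, -22, -30, -21, -10]
  [7, 2, -12, 4, 8]
W^⊗3:
  [6, 9, -12, 5, -14]
  [18, 6, -13, 15, -4]
  [15, 10, -4, 12, 16]
  [-13, -12, -26, -16, -6]
  [11, 7, -8, 8, 12]
W^⊗4:
  [18, 6, -13, 15, -4]
  [15, 18, -3, 14, 0]
  [19, 15, 0, 16, 20]
  [-3, -8, -22, -6, -2]
  [16, 11, -4, 13, 16]
Key observation: the optimum is the walk 0->1->0->1->1, with weight 0 + 9 + 0 + (-3) = 6.
Optimal value attained by: walk 0->1->0->1->1.
Answer: (W^⊗4)[0][1] = 6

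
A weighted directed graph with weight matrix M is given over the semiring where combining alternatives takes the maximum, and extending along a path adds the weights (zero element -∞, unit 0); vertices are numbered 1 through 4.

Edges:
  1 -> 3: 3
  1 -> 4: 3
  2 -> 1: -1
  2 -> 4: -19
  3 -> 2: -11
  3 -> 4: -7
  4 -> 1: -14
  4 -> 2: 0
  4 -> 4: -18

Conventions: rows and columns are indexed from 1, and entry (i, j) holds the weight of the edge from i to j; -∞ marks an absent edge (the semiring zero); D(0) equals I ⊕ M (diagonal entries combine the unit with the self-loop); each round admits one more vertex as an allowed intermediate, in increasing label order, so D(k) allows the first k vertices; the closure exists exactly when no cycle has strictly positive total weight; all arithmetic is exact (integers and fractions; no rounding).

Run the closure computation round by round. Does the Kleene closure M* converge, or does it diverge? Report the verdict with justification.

D(0):
  [0, -∞, 3, 3]
  [-1, 0, -∞, -19]
  [-∞, -11, 0, -7]
  [-14, 0, -∞, 0]
D(1):
  [0, -∞, 3, 3]
  [-1, 0, 2, 2]
  [-∞, -11, 0, -7]
  [-14, 0, -11, 0]
Detection: at round 2, diagonal entry (4, 4) turns strictly positive.
Key observation: the cycle 4->2->1->4 has total weight 0 + (-1) + 3, which is strictly positive.
Answer: DIVERGES — positive cycle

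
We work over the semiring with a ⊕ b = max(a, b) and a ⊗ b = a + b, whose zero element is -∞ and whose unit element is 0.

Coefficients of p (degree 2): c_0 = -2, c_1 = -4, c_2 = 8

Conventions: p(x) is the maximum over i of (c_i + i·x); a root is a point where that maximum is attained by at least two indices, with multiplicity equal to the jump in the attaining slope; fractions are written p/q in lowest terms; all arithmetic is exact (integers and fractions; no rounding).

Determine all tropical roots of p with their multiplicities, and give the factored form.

hull edge (i=0, c=-2) to (i=2, c=8): slope 5, span 2
Factored form: p(x) = 8 ⊗ (x ⊕ (-5)) ⊗ (x ⊕ (-5))
Answer: roots = -5 (mult 2)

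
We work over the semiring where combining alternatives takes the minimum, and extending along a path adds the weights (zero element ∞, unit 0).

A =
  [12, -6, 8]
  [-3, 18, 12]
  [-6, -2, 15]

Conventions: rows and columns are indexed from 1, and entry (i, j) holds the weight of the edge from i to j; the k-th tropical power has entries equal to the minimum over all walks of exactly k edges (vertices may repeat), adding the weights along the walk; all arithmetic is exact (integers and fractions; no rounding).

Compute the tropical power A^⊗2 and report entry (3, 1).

A^⊗2:
  [-9, 6, 6]
  [6, -9, 5]
  [-5, -12, 2]
Key observation: the optimum is the walk 3->2->1, with weight (-2) + (-3) = -5.
Optimal value attained by: walk 3->2->1.
Answer: (A^⊗2)[3][1] = -5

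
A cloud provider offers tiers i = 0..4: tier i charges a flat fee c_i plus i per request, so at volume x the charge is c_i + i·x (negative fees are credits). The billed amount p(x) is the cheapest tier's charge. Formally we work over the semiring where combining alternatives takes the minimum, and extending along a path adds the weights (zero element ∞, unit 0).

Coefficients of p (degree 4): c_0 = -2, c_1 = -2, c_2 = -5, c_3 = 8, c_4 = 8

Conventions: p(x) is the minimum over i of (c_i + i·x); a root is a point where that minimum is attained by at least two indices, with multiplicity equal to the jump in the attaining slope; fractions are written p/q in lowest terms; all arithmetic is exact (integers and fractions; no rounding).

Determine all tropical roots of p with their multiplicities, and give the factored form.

hull edge (i=0, c=-2) to (i=2, c=-5): slope -3/2, span 2
hull edge (i=2, c=-5) to (i=4, c=8): slope 13/2, span 2
Factored form: p(x) = 8 ⊗ (x ⊕ (-13/2)) ⊗ (x ⊕ (-13/2)) ⊗ (x ⊕ 3/2) ⊗ (x ⊕ 3/2)
Answer: roots = -13/2 (mult 2), 3/2 (mult 2)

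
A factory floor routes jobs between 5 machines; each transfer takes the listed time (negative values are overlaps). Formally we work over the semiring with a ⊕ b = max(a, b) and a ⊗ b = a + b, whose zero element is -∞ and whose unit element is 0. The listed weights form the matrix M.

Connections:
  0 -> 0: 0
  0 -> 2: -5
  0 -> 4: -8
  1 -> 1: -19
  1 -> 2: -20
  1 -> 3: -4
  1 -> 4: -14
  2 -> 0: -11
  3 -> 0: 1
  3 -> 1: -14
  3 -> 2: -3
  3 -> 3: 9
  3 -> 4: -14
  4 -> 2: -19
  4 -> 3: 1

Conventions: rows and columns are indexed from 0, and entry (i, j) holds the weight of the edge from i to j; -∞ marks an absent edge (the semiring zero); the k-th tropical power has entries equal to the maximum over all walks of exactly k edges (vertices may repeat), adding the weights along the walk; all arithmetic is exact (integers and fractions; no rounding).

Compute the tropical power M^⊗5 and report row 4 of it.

M^⊗2:
  [0, -∞, -5, -7, -8]
  [-3, -18, -7, 5, -18]
  [-11, -∞, -16, -∞, -19]
  [10, -5, 6, 18, -5]
  [2, -13, -2, 10, -13]
M^⊗3:
  [0, -21, -5, 2, -8]
  [6, -9, 2, 14, -9]
  [-11, -∞, -16, -18, -19]
  [19, 4, 15, 27, 4]
  [11, -4, 7, 19, -4]
M^⊗4:
  [3, -12, -1, 11, -8]
  [15, 0, 11, 23, 0]
  [-11, -32, -16, -9, -19]
  [28, 13, 24, 36, 13]
  [20, 5, 16, 28, 5]
M^⊗5:
  [12, -3, 8, 20, -3]
  [24, 9, 20, 32, 9]
  [-8, -23, -12, 0, -19]
  [37, 22, 33, 45, 22]
  [29, 14, 25, 37, 14]
Answer: row 4 of M^⊗5 = [29, 14, 25, 37, 14]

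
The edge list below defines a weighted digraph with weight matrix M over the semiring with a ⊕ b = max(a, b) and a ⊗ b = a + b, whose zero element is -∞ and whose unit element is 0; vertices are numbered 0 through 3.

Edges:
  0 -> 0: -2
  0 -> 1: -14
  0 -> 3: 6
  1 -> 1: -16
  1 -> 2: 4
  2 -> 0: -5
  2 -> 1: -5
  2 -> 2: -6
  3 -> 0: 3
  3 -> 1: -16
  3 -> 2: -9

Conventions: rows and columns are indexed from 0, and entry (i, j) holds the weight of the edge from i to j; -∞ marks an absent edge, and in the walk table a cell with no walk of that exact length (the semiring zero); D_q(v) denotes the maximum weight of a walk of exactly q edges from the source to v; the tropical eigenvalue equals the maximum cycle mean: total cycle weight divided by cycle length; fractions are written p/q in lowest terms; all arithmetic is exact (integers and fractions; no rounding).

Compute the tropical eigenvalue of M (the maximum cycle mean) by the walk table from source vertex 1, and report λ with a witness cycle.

q=0: [-∞, 0, -∞, -∞]
q=1: [-∞, -16, 4, -∞]
q=2: [-1, -1, -2, -∞]
q=3: [-3, -7, 3, 5]
q=4: [8, -2, -3, 3]
Optimal cycle mean attained by: cycle 0->3->0, total 6 + 3, length 2.
Answer: λ = 9/2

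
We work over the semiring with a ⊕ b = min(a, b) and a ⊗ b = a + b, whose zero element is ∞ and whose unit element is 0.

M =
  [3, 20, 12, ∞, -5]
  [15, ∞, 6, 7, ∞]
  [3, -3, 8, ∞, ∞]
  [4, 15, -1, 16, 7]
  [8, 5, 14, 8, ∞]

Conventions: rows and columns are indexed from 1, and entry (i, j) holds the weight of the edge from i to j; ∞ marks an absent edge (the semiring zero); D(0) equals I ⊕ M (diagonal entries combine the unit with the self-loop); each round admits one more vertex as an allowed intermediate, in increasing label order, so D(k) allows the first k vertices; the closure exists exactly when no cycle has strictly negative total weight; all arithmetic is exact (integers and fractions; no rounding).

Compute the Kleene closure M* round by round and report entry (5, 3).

D(0):
  [0, 20, 12, ∞, -5]
  [15, 0, 6, 7, ∞]
  [3, -3, 0, ∞, ∞]
  [4, 15, -1, 0, 7]
  [8, 5, 14, 8, 0]
D(1):
  [0, 20, 12, ∞, -5]
  [15, 0, 6, 7, 10]
  [3, -3, 0, ∞, -2]
  [4, 15, -1, 0, -1]
  [8, 5, 14, 8, 0]
D(2):
  [0, 20, 12, 27, -5]
  [15, 0, 6, 7, 10]
  [3, -3, 0, 4, -2]
  [4, 15, -1, 0, -1]
  [8, 5, 11, 8, 0]
D(3):
  [0, 9, 12, 16, -5]
  [9, 0, 6, 7, 4]
  [3, -3, 0, 4, -2]
  [2, -4, -1, 0, -3]
  [8, 5, 11, 8, 0]
D(4):
  [0, 9, 12, 16, -5]
  [9, 0, 6, 7, 4]
  [3, -3, 0, 4, -2]
  [2, -4, -1, 0, -3]
  [8, 4, 7, 8, 0]
D(5):
  [0, -1, 2, 3, -5]
  [9, 0, 6, 7, 4]
  [3, -3, 0, 4, -2]
  [2, -4, -1, 0, -3]
  [8, 4, 7, 8, 0]
Answer: M*[5][3] = 7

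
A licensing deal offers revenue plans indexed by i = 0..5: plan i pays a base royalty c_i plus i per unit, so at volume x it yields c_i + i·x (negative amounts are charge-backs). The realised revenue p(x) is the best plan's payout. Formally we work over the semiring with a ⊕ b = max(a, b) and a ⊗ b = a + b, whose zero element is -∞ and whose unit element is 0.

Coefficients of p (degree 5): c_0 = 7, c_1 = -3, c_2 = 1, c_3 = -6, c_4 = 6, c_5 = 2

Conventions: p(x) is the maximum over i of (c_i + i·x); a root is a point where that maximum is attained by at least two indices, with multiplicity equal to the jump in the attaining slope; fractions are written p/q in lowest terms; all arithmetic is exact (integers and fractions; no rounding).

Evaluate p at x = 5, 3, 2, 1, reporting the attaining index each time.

p(5) = max(7+0·5=7, -3+1·5=2, 1+2·5=11, -6+3·5=9, 6+4·5=26, 2+5·5=27) = 27 (attained by i=5)
p(3) = max(7+0·3=7, -3+1·3=0, 1+2·3=7, -6+3·3=3, 6+4·3=18, 2+5·3=17) = 18 (attained by i=4)
p(2) = max(7+0·2=7, -3+1·2=-1, 1+2·2=5, -6+3·2=0, 6+4·2=14, 2+5·2=12) = 14 (attained by i=4)
p(1) = max(7+0·1=7, -3+1·1=-2, 1+2·1=3, -6+3·1=-3, 6+4·1=10, 2+5·1=7) = 10 (attained by i=4)
Answer: p(5) = 27; p(3) = 18; p(2) = 14; p(1) = 10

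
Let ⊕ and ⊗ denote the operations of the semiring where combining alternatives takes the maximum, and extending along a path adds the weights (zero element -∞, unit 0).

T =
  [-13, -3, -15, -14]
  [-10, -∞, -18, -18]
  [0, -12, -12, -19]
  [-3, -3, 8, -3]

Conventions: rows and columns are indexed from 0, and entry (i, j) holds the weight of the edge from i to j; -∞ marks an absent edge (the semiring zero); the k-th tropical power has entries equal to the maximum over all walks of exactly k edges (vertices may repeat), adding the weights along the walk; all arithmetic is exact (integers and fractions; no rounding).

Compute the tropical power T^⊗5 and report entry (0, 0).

T^⊗2:
  [-13, -16, -6, -17]
  [-18, -13, -10, -21]
  [-12, -3, -11, -14]
  [8, -4, 5, -6]
T^⊗3:
  [-6, -16, -9, -20]
  [-10, -21, -13, -24]
  [-11, -15, -6, -17]
  [5, 5, 2, -6]
T^⊗4:
  [-9, -9, -12, -20]
  [-13, -13, -16, -24]
  [-6, -14, -9, -20]
  [2, 2, 2, -9]
T^⊗5:
  [-12, -12, -12, -23]
  [-16, -16, -16, -27]
  [-9, -9, -12, -20]
  [2, -1, -1, -12]
Key observation: the optimum is the walk 0->3->3->3->2->0, with weight (-14) + (-3) + (-3) + 8 + 0 = -12.
Optimal value attained by: walk 0->3->3->3->2->0.
Answer: (T^⊗5)[0][0] = -12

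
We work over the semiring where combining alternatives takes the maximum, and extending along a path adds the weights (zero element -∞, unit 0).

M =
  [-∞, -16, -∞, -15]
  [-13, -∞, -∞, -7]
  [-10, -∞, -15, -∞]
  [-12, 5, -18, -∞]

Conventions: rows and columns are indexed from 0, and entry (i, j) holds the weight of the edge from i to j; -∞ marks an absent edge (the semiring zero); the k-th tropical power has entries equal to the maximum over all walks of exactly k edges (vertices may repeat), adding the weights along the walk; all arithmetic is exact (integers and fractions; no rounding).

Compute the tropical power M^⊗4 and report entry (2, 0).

M^⊗2:
  [-27, -10, -33, -23]
  [-19, -2, -25, -28]
  [-25, -26, -30, -25]
  [-8, -28, -33, -2]
M^⊗3:
  [-23, -18, -41, -17]
  [-15, -23, -40, -9]
  [-37, -20, -43, -33]
  [-14, 3, -20, -23]
M^⊗4:
  [-29, -12, -35, -25]
  [-21, -4, -27, -30]
  [-33, -28, -51, -27]
  [-10, -18, -35, -4]
Key observation: the optimum is the walk 2->0->3->1->0, with weight (-10) + (-15) + 5 + (-13) = -33.
Optimal value attained by: walk 2->0->3->1->0.
Answer: (M^⊗4)[2][0] = -33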